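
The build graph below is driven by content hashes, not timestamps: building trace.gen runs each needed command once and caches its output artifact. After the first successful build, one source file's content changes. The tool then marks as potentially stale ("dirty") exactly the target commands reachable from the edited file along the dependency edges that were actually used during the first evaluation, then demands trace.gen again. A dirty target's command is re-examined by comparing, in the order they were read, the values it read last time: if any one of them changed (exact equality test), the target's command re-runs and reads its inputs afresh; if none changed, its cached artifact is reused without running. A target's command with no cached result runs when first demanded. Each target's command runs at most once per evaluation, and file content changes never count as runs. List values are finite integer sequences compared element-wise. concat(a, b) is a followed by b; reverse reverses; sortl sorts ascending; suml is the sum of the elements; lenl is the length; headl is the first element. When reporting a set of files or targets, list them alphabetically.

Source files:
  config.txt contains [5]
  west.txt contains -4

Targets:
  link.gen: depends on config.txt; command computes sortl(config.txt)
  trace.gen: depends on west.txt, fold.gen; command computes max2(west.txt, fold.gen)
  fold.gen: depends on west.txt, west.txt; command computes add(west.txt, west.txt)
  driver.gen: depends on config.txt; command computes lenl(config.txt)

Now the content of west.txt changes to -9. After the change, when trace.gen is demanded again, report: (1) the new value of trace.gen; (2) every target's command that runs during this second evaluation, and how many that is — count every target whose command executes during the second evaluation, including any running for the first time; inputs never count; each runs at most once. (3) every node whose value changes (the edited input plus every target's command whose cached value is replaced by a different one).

trace.gen now evaluates to -9.
Run set: fold.gen, trace.gen (2 run).
Changed values: fold.gen, trace.gen, west.txt.

Initial pass — values computed on the first demand:
  fold.gen = add(-4, -4) = -8
  trace.gen = max2(-4, -8) = -4

Second demand — change propagation:
  fold.gen: re-runs because west.txt -4->-9; west.txt -4->-9; new result -18.
  trace.gen: re-runs because west.txt -4->-9; fold.gen -8->-18; new result -9.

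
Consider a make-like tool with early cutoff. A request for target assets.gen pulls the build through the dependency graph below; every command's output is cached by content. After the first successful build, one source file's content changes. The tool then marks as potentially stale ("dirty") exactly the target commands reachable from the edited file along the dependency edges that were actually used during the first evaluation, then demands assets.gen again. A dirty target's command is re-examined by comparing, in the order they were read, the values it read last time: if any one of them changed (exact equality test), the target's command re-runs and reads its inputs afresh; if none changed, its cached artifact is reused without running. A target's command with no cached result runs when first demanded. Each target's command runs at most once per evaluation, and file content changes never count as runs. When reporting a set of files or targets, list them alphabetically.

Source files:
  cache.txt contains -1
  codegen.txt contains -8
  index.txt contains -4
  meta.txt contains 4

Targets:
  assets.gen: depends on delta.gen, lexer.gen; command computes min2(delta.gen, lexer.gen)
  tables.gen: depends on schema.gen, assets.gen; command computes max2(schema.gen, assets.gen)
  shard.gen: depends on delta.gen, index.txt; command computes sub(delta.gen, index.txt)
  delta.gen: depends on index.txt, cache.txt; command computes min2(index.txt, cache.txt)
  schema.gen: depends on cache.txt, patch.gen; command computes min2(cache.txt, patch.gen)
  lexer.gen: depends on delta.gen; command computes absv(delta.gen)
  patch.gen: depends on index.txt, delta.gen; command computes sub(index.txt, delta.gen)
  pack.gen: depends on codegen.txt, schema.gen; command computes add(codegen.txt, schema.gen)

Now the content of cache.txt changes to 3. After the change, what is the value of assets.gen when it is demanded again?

Demanding assets.gen again yields -4.
Note the absorption at delta.gen: it re-runs yet its value is the same, leaving the output's value untouched.

First demand of the output computes:
  delta.gen = min2(-4, -1) = -4
  lexer.gen = absv(-4) = 4
  assets.gen = min2(-4, 4) = -4

After the edit, cleaning proceeds:
  delta.gen: a read changed (cache.txt -1->3) — executes, giving -4 — identical to its old value.
  lexer.gen: dirty, but its reads are unchanged (delta.gen unchanged); cached 4 stands.
  assets.gen: dirty, but its reads are unchanged (delta.gen unchanged, lexer.gen unchanged); cached -4 stands.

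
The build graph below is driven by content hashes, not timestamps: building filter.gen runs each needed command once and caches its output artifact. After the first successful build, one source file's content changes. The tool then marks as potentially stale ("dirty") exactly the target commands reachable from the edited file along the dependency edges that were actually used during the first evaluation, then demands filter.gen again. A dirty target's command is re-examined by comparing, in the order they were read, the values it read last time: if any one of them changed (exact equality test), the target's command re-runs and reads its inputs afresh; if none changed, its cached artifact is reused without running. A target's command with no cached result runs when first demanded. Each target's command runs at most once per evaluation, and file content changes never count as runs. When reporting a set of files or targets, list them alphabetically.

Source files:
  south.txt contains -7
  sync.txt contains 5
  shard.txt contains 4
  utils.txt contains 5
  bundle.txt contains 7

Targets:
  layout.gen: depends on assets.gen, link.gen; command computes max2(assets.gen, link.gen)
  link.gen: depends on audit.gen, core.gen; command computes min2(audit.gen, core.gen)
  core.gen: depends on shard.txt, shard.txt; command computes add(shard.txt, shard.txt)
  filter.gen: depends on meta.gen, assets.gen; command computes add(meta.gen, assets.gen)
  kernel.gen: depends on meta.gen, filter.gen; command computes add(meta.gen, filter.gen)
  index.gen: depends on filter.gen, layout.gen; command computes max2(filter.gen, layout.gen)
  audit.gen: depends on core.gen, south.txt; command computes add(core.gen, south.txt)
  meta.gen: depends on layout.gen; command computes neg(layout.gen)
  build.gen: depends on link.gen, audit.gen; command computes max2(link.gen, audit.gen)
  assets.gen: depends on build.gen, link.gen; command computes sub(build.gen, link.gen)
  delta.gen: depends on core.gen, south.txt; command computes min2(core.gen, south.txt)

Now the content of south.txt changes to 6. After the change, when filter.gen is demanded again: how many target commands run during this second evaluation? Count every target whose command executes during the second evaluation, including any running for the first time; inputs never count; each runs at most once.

Run set: assets.gen, audit.gen, build.gen, filter.gen, layout.gen, link.gen, meta.gen (7 run).

Initial pass — values computed on the first demand:
  core.gen = add(4, 4) = 8
  audit.gen = add(8, -7) = 1
  link.gen = min2(1, 8) = 1
  build.gen = max2(1, 1) = 1
  assets.gen = sub(1, 1) = 0
  layout.gen = max2(0, 1) = 1
  meta.gen = neg(1) = -1
  filter.gen = add(-1, 0) = -1

Second demand — change propagation:
  audit.gen: re-runs because south.txt -7->6; new result 14.
  link.gen: re-runs because audit.gen 1->14; new result 8.
  build.gen: re-runs because link.gen 1->8; audit.gen 1->14; new result 14.
  assets.gen: re-runs because build.gen 1->14; link.gen 1->8; new result 6.
  layout.gen: re-runs because assets.gen 0->6; link.gen 1->8; new result 8.
  meta.gen: re-runs because layout.gen 1->8; new result -8.
  filter.gen: re-runs because meta.gen -1->-8; assets.gen 0->6; new result -2.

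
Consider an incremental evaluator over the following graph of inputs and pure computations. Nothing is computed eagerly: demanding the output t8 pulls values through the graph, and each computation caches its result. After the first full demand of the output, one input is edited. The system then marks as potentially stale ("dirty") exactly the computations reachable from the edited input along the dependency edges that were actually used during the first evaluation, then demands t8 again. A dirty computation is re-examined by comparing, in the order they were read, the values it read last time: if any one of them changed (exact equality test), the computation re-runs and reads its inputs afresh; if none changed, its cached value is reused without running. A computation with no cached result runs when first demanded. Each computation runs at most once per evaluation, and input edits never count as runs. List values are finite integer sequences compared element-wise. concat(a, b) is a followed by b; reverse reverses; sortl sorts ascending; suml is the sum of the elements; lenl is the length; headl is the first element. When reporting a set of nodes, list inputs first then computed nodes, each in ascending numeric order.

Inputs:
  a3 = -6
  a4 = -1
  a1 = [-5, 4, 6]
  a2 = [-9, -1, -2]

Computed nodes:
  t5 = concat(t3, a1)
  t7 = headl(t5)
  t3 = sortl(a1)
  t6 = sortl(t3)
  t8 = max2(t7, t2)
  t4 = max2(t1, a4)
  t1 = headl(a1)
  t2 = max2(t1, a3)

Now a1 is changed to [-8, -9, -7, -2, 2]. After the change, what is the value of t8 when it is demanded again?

Initial pass — values computed on the first demand:
  t1 = headl([-5, 4, 6]) = -5
  t2 = max2(-5, -6) = -5
  t3 = sortl([-5, 4, 6]) = [-5, 4, 6]
  t5 = concat([-5, 4, 6], [-5, 4, 6]) = [-5, 4, 6, -5, 4, 6]
  t7 = headl([-5, 4, 6, -5, 4, 6]) = -5
  t8 = max2(-5, -5) = -5

Second demand — change propagation:
  t1: re-runs because a1 [-5, 4, 6]->[-8, -9, -7, -2, 2]; new result -8.
  t2: re-runs because t1 -5->-8; new result -6.
  t3: re-runs because a1 [-5, 4, 6]->[-8, -9, -7, -2, 2]; new result [-9, -8, -7, -2, 2].
  t5: re-runs because t3 [-5, 4, 6]->[-9, -8, -7, -2, 2]; a1 [-5, 4, 6]->[-8, -9, -7, -2, 2]; new result [-9, -8, -7, -2, 2, -8, -9, -7, -2, 2].
  t7: re-runs because t5 [-5, 4, 6, -5, 4, 6]->[-9, -8, -7, -2, 2, -8, -9, -7, -2, 2]; new result -9.
  t8: re-runs because t7 -5->-9; t2 -5->-6; new result -6.

t8 now evaluates to -6.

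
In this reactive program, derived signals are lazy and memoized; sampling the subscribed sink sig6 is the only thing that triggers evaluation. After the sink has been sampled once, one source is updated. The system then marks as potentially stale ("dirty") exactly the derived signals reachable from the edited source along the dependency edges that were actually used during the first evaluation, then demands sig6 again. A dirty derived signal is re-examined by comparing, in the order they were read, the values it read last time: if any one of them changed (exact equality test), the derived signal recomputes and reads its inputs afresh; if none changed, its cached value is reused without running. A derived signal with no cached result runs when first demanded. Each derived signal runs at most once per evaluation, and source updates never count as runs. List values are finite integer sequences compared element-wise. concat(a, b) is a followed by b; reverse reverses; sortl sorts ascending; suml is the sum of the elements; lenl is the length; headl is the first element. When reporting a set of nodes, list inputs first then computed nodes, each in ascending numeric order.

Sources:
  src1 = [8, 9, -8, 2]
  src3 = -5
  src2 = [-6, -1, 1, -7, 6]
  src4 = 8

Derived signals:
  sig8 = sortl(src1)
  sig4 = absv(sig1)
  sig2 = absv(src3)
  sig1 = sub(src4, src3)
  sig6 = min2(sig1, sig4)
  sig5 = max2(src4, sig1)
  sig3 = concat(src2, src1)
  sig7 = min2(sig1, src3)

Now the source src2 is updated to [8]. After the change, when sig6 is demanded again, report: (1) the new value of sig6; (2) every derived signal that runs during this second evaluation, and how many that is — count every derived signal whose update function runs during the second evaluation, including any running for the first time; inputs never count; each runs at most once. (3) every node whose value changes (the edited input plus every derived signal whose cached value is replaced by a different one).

First demand of the output computes:
  sig1 = sub(8, -5) = 13
  sig4 = absv(13) = 13
  sig6 = min2(13, 13) = 13

After the edit, cleaning proceeds:
  src2 only reaches undemanded nodes; the second demand re-runs nothing.

Note the shortcut — src2 feeds only undemanded nodes, so no recomputation happens.

Demanding sig6 again yields 13.
0 derived signals run: none.
The nodes whose values change: src2.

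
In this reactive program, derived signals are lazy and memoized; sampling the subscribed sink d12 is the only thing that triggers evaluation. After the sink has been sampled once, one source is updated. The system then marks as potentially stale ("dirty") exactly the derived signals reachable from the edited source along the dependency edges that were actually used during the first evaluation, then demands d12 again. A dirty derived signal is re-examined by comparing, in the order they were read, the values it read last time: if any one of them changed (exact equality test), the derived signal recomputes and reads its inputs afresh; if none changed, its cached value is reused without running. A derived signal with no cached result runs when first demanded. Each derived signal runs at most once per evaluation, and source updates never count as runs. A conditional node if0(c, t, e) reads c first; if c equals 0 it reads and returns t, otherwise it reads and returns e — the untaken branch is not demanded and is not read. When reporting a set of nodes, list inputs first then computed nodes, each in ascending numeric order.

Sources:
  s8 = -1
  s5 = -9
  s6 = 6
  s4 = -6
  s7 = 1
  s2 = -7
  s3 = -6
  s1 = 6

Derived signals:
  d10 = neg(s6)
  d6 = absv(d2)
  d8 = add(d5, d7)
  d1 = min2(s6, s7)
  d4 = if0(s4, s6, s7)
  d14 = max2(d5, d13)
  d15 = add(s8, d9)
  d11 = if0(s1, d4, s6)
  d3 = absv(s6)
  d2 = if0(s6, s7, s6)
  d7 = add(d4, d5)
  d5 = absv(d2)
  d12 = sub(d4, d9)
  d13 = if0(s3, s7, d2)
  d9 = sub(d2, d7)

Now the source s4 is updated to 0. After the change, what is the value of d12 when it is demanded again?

Demanding d12 again yields 12.

First demand of the output computes:
  d2 = if0(s6=6 -> else branch s6) = 6
  d4 = if0(s4=-6 -> else branch s7) = 1
  d5 = absv(6) = 6
  d7 = add(1, 6) = 7
  d9 = sub(6, 7) = -1
  d12 = sub(1, -1) = 2

After the edit, cleaning proceeds:
  d4: a read changed (s4 -6->0) — executes, giving 6.
  d7: a read changed (d4 1->6) — executes, giving 12.
  d9: a read changed (d7 7->12) — executes, giving -6.
  d12: a read changed (d4 1->6; d9 -1->-6) — executes, giving 12.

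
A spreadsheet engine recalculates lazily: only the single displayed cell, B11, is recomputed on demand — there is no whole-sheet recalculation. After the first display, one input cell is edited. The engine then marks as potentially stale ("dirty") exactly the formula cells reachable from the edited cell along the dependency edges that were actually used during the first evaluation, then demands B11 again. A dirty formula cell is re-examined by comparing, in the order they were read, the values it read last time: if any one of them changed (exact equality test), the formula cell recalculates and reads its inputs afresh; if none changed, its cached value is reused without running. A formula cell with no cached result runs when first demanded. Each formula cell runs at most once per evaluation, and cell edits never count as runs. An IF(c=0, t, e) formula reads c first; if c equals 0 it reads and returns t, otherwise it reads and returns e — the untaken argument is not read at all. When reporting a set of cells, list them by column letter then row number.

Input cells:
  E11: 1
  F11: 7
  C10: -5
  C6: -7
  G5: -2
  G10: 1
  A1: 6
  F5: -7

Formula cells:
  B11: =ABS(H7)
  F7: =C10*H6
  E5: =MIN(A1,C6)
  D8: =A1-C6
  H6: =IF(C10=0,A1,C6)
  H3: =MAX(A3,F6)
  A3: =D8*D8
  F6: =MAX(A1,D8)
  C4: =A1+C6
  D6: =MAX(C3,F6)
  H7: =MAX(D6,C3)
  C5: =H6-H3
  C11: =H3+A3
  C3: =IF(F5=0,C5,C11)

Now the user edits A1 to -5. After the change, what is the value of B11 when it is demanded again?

New value of B11: 8.

First evaluation (everything demanded from the output):
  D8 = 6 - -7 = 13
  A3 = 13 * 13 = 169
  F6 = MAX(6, 13) = 13
  H3 = MAX(169, 13) = 169
  C11 = 169 + 169 = 338
  C3 = IF(F5=0: F5=-7 -> else branch C11) = 338
  D6 = MAX(338, 13) = 338
  H7 = MAX(338, 338) = 338
  B11 = ABS(338) = 338

Propagation after the edit:
  D8: runs — A1 6->-5; result 2.
  A3: runs — D8 13->2; D8 13->2; result 4.
  F6: runs — A1 6->-5; D8 13->2; result 2.
  H3: runs — A3 169->4; F6 13->2; result 4.
  C11: runs — H3 169->4; A3 169->4; result 8.
  C3: runs — C11 338->8; result 8.
  D6: runs — C3 338->8; F6 13->2; result 8.
  H7: runs — D6 338->8; C3 338->8; result 8.
  B11: runs — H7 338->8; result 8.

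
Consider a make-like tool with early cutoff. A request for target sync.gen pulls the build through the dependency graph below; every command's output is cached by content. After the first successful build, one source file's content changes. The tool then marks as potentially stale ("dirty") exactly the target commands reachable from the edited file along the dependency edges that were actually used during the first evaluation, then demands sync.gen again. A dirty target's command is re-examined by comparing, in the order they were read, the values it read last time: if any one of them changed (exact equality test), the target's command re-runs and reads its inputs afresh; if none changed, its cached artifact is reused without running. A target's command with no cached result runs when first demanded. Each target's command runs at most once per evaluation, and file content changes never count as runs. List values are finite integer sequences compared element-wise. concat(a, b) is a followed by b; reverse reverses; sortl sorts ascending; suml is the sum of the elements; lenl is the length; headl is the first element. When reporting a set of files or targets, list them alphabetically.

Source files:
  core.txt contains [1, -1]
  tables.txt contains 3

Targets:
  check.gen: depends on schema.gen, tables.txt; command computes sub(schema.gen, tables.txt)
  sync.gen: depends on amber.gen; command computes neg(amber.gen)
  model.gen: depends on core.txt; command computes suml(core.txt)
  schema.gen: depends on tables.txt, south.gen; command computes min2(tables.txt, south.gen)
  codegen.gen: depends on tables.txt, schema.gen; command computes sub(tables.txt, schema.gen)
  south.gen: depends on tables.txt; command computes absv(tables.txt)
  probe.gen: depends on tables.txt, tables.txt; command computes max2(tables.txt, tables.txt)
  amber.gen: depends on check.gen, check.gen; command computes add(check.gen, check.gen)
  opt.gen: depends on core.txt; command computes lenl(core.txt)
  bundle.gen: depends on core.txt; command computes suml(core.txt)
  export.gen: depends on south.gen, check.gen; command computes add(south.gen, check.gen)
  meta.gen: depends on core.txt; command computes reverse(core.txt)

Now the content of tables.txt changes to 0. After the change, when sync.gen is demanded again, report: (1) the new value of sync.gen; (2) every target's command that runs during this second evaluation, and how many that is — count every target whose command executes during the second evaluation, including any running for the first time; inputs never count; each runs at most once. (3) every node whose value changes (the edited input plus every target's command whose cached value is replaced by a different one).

Demanding sync.gen again yields 0.
3 target commands run: check.gen, schema.gen, south.gen.
The nodes whose values change: schema.gen, south.gen, tables.txt.
Note the absorption at check.gen: it re-runs yet its value is the same, leaving the output's value untouched.

First demand of the output computes:
  south.gen = absv(3) = 3
  schema.gen = min2(3, 3) = 3
  check.gen = sub(3, 3) = 0
  amber.gen = add(0, 0) = 0
  sync.gen = neg(0) = 0

After the edit, cleaning proceeds:
  south.gen: a read changed (tables.txt 3->0) — executes, giving 0.
  schema.gen: a read changed (tables.txt 3->0; south.gen 3->0) — executes, giving 0.
  check.gen: a read changed (schema.gen 3->0; tables.txt 3->0) — executes, giving 0 — identical to its old value.
  amber.gen: dirty, but its reads are unchanged (check.gen unchanged, check.gen unchanged); cached 0 stands.
  sync.gen: dirty, but its reads are unchanged (amber.gen unchanged); cached 0 stands.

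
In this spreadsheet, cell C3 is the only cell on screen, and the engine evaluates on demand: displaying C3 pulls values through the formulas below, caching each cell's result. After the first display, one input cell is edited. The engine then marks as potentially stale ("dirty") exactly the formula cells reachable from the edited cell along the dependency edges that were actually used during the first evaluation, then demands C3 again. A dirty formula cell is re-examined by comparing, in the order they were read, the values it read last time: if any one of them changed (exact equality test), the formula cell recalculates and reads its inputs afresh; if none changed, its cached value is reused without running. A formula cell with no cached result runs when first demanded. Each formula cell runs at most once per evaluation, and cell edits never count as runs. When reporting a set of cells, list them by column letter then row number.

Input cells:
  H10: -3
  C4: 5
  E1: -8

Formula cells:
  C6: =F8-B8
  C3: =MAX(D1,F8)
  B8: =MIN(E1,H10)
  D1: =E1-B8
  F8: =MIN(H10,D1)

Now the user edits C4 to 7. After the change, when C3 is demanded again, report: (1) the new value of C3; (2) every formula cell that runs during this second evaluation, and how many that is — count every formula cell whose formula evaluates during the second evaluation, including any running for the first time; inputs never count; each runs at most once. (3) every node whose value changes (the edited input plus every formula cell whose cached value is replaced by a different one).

C3 now evaluates to 0.
Run set: none (0 run).
Changed values: C4.
The important point: nothing the output needs ever reads C4, so the edit is invisible to it.

Initial pass — values computed on the first demand:
  B8 = MIN(-8, -3) = -8
  D1 = -8 - -8 = 0
  F8 = MIN(-3, 0) = -3
  C3 = MAX(0, -3) = 0

Second demand — change propagation:
  no demanded computation ever read C4, so the edit dirties nothing and nothing runs.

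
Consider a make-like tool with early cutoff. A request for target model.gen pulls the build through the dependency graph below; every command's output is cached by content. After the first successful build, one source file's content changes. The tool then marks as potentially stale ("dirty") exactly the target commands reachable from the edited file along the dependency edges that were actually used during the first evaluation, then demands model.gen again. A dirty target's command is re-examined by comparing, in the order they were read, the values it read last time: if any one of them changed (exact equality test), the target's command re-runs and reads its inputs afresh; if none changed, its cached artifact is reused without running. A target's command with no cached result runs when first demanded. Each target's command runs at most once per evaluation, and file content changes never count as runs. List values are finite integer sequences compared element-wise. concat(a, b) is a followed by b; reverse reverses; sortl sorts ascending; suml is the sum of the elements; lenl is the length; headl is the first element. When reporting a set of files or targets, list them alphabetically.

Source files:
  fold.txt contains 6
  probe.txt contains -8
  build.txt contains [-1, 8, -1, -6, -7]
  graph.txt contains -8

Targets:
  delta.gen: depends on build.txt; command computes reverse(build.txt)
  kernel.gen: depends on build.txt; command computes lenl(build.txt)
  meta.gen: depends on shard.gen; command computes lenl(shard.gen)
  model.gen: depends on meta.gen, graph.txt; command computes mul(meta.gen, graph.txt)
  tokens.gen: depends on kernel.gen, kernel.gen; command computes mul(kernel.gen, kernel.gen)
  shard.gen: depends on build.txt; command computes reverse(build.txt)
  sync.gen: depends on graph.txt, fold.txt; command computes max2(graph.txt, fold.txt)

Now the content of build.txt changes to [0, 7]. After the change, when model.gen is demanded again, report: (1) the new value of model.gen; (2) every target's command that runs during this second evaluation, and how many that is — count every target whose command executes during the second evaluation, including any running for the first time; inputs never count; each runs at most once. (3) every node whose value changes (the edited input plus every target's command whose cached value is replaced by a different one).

First demand of the output computes:
  shard.gen = reverse([-1, 8, -1, -6, -7]) = [-7, -6, -1, 8, -1]
  meta.gen = lenl([-7, -6, -1, 8, -1]) = 5
  model.gen = mul(5, -8) = -40

After the edit, cleaning proceeds:
  shard.gen: a read changed (build.txt [-1, 8, -1, -6, -7]->[0, 7]) — executes, giving [7, 0].
  meta.gen: a read changed (shard.gen [-7, -6, -1, 8, -1]->[7, 0]) — executes, giving 2.
  model.gen: a read changed (meta.gen 5->2) — executes, giving -16.

Demanding model.gen again yields -16.
3 target commands run: meta.gen, model.gen, shard.gen.
The nodes whose values change: build.txt, meta.gen, model.gen, shard.gen.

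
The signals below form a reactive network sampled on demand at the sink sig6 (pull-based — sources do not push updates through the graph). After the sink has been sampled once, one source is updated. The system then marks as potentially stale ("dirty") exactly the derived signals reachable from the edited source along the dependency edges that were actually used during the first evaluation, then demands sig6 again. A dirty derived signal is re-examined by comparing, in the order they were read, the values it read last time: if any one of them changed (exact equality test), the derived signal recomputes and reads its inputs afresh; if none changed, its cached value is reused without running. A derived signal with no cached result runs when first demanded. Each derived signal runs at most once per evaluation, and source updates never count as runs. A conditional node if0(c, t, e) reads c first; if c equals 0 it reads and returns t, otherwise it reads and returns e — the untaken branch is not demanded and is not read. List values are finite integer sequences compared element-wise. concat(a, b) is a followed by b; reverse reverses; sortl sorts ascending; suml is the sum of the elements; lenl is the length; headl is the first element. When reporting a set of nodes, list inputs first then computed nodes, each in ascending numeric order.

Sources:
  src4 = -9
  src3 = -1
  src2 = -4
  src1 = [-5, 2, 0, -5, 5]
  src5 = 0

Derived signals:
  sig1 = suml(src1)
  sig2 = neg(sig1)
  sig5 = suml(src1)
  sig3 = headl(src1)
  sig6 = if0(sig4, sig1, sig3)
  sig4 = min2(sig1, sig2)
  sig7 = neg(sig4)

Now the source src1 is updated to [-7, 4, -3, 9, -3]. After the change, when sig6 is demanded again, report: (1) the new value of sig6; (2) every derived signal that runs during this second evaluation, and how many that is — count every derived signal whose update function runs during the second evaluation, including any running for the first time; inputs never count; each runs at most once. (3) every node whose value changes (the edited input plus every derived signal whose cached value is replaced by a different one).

Initial pass — values computed on the first demand:
  sig1 = suml([-5, 2, 0, -5, 5]) = -3
  sig2 = neg(-3) = 3
  sig3 = headl([-5, 2, 0, -5, 5]) = -5
  sig4 = min2(-3, 3) = -3
  sig6 = if0(sig4=-3 -> else branch sig3) = -5

Second demand — change propagation:
  sig1: re-runs because src1 [-5, 2, 0, -5, 5]->[-7, 4, -3, 9, -3]; new result 0.
  sig2: re-runs because sig1 -3->0; new result 0.
  sig3: dirty yet unreached — the second evaluation never asks for it.
  sig4: re-runs because sig1 -3->0; sig2 3->0; new result 0.
  sig6: re-runs because sig4 -3->0; new result 0.

The important point: the flipped condition redirects demand; sig3 is left stale, never re-checked.

sig6 now evaluates to 0.
Run set: sig1, sig2, sig4, sig6 (4 run).
Changed values: src1, sig1, sig2, sig4, sig6.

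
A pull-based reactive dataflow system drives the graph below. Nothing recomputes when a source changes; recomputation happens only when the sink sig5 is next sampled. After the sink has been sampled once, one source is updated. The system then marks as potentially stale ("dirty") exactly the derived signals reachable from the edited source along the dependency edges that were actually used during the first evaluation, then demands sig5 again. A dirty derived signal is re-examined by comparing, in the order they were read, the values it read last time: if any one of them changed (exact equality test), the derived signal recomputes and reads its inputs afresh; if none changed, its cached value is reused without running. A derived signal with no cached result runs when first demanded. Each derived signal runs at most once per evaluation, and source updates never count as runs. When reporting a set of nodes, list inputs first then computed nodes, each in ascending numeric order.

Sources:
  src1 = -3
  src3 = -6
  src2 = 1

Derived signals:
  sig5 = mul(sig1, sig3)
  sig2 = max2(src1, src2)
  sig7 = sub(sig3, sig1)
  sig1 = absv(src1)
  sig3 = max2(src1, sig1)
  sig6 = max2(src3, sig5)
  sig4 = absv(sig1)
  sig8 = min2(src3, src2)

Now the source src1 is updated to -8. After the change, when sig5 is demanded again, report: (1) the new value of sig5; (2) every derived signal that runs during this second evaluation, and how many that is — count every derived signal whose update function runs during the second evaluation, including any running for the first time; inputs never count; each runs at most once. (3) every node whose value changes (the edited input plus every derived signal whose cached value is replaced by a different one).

New value of sig5: 64.
Derived signals that run: sig1, sig3, sig5 — 3 in total.
Values that change: src1, sig1, sig3, sig5.

First evaluation (everything demanded from the output):
  sig1 = absv(-3) = 3
  sig3 = max2(-3, 3) = 3
  sig5 = mul(3, 3) = 9

Propagation after the edit:
  sig1: runs — src1 -3->-8; result 8.
  sig3: runs — src1 -3->-8; sig1 3->8; result 8.
  sig5: runs — sig1 3->8; sig3 3->8; result 64.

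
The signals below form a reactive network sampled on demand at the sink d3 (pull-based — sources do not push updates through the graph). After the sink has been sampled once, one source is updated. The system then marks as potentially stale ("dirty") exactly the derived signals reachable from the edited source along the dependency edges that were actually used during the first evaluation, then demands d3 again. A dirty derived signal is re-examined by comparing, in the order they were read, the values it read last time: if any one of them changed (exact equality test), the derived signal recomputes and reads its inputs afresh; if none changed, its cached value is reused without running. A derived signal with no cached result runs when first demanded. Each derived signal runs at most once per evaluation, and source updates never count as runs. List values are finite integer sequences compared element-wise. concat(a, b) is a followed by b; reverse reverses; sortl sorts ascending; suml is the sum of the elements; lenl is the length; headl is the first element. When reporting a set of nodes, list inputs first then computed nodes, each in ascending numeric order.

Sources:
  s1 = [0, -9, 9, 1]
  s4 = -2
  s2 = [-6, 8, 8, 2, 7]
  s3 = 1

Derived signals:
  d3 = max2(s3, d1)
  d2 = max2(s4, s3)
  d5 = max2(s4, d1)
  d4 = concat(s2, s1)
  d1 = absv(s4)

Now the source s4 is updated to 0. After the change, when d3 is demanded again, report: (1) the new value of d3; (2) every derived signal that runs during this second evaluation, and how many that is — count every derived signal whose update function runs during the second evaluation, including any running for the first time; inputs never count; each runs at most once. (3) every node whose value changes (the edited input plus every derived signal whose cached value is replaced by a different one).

d3 now evaluates to 1.
Run set: d1, d3 (2 run).
Changed values: s4, d1, d3.

Initial pass — values computed on the first demand:
  d1 = absv(-2) = 2
  d3 = max2(1, 2) = 2

Second demand — change propagation:
  d1: re-runs because s4 -2->0; new result 0.
  d3: re-runs because d1 2->0; new result 1.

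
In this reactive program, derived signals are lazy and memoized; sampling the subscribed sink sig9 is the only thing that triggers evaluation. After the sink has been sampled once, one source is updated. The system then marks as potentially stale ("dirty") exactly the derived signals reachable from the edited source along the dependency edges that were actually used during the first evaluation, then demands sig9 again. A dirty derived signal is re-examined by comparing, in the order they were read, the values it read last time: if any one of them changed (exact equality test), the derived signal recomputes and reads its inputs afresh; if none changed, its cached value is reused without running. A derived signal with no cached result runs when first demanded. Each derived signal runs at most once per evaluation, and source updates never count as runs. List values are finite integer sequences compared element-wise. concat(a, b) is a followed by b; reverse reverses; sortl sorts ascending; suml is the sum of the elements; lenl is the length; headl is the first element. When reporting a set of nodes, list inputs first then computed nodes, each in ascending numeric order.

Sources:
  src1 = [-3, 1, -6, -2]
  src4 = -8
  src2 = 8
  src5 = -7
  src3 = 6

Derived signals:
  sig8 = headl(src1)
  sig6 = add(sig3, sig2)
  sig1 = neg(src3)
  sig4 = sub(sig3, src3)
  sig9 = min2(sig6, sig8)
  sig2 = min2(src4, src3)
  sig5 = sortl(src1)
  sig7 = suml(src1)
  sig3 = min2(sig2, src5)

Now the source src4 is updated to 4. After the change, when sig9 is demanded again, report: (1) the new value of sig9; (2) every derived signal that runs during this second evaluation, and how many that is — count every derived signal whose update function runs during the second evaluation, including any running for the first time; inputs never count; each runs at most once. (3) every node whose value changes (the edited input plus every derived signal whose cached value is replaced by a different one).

First demand of the output computes:
  sig2 = min2(-8, 6) = -8
  sig3 = min2(-8, -7) = -8
  sig6 = add(-8, -8) = -16
  sig8 = headl([-3, 1, -6, -2]) = -3
  sig9 = min2(-16, -3) = -16

After the edit, cleaning proceeds:
  sig2: a read changed (src4 -8->4) — executes, giving 4.
  sig3: a read changed (sig2 -8->4) — executes, giving -7.
  sig6: a read changed (sig3 -8->-7; sig2 -8->4) — executes, giving -3.
  sig9: a read changed (sig6 -16->-3) — executes, giving -3.

Demanding sig9 again yields -3.
4 derived signals run: sig2, sig3, sig6, sig9.
The nodes whose values change: src4, sig2, sig3, sig6, sig9.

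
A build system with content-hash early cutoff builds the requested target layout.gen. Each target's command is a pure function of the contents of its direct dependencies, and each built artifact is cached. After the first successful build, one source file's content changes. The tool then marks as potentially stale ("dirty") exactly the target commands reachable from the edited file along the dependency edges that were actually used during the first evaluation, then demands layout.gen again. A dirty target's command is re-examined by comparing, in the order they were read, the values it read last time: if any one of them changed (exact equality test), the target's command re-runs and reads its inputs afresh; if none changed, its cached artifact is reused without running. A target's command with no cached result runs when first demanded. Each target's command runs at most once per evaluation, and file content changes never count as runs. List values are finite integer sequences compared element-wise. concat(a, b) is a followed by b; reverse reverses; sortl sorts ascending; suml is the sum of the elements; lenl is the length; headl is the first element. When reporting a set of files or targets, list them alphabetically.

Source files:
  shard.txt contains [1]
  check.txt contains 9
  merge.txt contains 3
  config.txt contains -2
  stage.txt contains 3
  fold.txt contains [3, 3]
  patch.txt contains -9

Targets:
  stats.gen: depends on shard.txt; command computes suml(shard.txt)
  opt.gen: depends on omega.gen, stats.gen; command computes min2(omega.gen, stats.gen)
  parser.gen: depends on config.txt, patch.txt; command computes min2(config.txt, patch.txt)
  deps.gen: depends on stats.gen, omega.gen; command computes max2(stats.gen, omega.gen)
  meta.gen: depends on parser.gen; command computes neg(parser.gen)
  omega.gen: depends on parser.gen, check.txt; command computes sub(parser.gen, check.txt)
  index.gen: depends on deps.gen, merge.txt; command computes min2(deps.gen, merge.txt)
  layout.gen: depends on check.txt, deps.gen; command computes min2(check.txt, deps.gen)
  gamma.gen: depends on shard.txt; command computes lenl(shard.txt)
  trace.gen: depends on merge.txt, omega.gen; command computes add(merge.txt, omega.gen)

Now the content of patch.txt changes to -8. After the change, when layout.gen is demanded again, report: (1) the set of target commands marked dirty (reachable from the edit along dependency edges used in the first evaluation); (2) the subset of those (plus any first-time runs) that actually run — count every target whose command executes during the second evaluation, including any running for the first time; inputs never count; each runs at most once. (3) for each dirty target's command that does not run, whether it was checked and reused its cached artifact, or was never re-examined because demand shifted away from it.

First evaluation (everything demanded from the output):
  parser.gen = min2(-2, -9) = -9
  omega.gen = sub(-9, 9) = -18
  stats.gen = suml([1]) = 1
  deps.gen = max2(1, -18) = 1
  layout.gen = min2(9, 1) = 1

Propagation after the edit:
  parser.gen: runs — patch.txt -9->-8; result -8.
  omega.gen: runs — parser.gen -9->-8; result -17.
  deps.gen: runs — omega.gen -18->-17; result 1 (same value as before).
  layout.gen: checked — values it read are unchanged (check.txt unchanged, deps.gen unchanged); reused cached 1 without running.

Key observation: the change is absorbed at deps.gen — it re-runs but produces the same value, and the output's value is unchanged.

Marked dirty: deps.gen, layout.gen, omega.gen, parser.gen.
Target commands that run: deps.gen, omega.gen, parser.gen — 3 in total.
Checked but reused from cache: layout.gen.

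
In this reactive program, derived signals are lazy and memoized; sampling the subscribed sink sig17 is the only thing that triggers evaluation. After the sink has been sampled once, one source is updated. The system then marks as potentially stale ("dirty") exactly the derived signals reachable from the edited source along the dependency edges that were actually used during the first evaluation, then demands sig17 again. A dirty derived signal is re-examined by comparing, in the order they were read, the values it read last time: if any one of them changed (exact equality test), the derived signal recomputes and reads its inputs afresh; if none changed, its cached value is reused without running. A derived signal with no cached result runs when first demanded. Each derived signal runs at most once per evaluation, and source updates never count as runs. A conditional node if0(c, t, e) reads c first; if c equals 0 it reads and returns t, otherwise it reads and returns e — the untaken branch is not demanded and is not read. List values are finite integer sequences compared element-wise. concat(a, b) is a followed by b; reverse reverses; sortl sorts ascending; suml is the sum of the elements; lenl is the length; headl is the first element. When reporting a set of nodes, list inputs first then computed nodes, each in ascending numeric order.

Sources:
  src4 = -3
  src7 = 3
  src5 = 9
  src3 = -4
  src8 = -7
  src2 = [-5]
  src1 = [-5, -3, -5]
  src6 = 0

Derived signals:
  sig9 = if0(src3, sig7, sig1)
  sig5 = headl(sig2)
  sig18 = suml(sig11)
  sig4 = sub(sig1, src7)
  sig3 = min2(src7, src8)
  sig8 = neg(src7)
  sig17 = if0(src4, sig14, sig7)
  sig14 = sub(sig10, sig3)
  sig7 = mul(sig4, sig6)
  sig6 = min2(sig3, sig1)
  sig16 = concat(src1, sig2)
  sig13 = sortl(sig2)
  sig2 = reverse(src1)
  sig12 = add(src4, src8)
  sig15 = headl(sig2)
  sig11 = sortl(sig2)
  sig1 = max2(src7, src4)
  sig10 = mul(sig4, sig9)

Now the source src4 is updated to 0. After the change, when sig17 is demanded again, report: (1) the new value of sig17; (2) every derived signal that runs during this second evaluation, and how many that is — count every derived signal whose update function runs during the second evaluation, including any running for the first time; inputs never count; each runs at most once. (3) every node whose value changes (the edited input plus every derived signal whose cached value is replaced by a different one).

Demanding sig17 again yields 7.
5 derived signals run: sig1, sig9, sig10, sig14, sig17.
The nodes whose values change: src4, sig17.
Note the branch switch — demand abandons sig6, sig7, which are never re-examined.

First demand of the output computes:
  sig1 = max2(3, -3) = 3
  sig3 = min2(3, -7) = -7
  sig4 = sub(3, 3) = 0
  sig6 = min2(-7, 3) = -7
  sig7 = mul(0, -7) = 0
  sig17 = if0(src4=-3 -> else branch sig7) = 0

After the edit, cleaning proceeds:
  sig1: a read changed (src4 -3->0) — executes, giving 3 — identical to its old value.
  sig4: dirty, but its reads are unchanged (sig1 unchanged, src7 unchanged); cached 0 stands.
  sig6: stays stale; no demand reaches it after the flip.
  sig7: stays stale; no demand reaches it after the flip.
  sig9: had never run; runs now, result 3.
  sig10: had never run; runs now, result 0.
  sig14: had never run; runs now, result 7.
  sig17: a read changed (src4 -3->0) — executes, giving 7.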